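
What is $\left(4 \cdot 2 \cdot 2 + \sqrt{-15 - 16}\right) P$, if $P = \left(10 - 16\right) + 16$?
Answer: $160 + 10 i \sqrt{31} \approx 160.0 + 55.678 i$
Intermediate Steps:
$P = 10$ ($P = -6 + 16 = 10$)
$\left(4 \cdot 2 \cdot 2 + \sqrt{-15 - 16}\right) P = \left(4 \cdot 2 \cdot 2 + \sqrt{-15 - 16}\right) 10 = \left(8 \cdot 2 + \sqrt{-31}\right) 10 = \left(16 + i \sqrt{31}\right) 10 = 160 + 10 i \sqrt{31}$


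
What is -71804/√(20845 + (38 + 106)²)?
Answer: -71804*√41581/41581 ≈ -352.13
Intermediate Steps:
-71804/√(20845 + (38 + 106)²) = -71804/√(20845 + 144²) = -71804/√(20845 + 20736) = -71804*√41581/41581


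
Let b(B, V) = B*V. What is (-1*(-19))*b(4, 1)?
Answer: 76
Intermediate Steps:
(-1*(-19))*b(4, 1) = (-1*(-19))*(4*1) = 19*4 = 76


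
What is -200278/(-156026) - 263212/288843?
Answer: 645422417/1733346843 ≈ 0.37236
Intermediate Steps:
-200278/(-156026) - 263212/288843 = -200278*(-1/156026) - 263212*1/288843 = 7703/6001 - 263212/288843 = 645422417/1733346843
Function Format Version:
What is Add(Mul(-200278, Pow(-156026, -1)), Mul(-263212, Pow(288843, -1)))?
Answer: Rational(645422417, 1733346843) ≈ 0.37236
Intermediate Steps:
Add(Mul(-200278, Pow(-156026, -1)), Mul(-263212, Pow(288843, -1))) = Add(Mul(-200278, Rational(-1, 156026)), Mul(-263212, Rational(1, 288843))) = Add(Rational(7703, 6001), Rational(-263212, 288843)) = Rational(645422417, 1733346843)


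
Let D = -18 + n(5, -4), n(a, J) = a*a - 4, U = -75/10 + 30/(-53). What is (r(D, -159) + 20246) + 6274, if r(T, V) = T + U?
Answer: 2810583/106 ≈ 26515.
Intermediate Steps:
U = -855/106 (U = -75*1/10 + 30*(-1/53) = -15/2 - 30/53 = -855/106 ≈ -8.0660)
n(a, J) = -4 + a**2 (n(a, J) = a**2 - 4 = -4 + a**2)
D = 3 (D = -18 + (-4 + 5**2) = -18 + (-4 + 25) = -18 + 21 = 3)
r(T, V) = -855/106 + T (r(T, V) = T - 855/106 = -855/106 + T)
(r(D, -159) + 20246) + 6274 = ((-855/106 + 3) + 20246) + 6274 = (-537/106 + 20246) + 6274 = 2145539/106 + 6274 = 2810583/106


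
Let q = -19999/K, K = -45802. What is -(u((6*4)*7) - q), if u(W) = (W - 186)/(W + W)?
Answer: 628675/1282456 ≈ 0.49021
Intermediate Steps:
u(W) = (-186 + W)/(2*W) (u(W) = (-186 + W)/((2*W)) = (-186 + W)*(1/(2*W)) = (-186 + W)/(2*W))
q = 19999/45802 (q = -19999/(-45802) = -19999*(-1/45802) = 19999/45802 ≈ 0.43664)
-(u((6*4)*7) - q) = -((-186 + (6*4)*7)/(2*(((6*4)*7))) - 1*19999/45802) = -((-186 + 24*7)/(2*((24*7))) - 19999/45802) = -((1/2)*(-186 + 168)/168 - 19999/45802) = -((1/2)*(1/168)*(-18) - 19999/45802) = -(-3/56 - 19999/45802) = -1*(-628675/1282456) = 628675/1282456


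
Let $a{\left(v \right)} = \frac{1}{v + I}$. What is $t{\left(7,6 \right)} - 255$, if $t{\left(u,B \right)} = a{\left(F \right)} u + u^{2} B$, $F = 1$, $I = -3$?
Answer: $\frac{71}{2} \approx 35.5$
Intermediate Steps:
$a{\left(v \right)} = \frac{1}{-3 + v}$ ($a{\left(v \right)} = \frac{1}{v - 3} = \frac{1}{-3 + v}$)
$t{\left(u,B \right)} = - \frac{u}{2} + B u^{2}$ ($t{\left(u,B \right)} = \frac{u}{-3 + 1} + u^{2} B = \frac{u}{-2} + B u^{2} = - \frac{u}{2} + B u^{2}$)
$t{\left(7,6 \right)} - 255 = 7 \left(- \frac{1}{2} + 6 \cdot 7\right) - 255 = 7 \left(- \frac{1}{2} + 42\right) - 255 = 7 \cdot \frac{83}{2} - 255 = \frac{581}{2} - 255 = \frac{71}{2}$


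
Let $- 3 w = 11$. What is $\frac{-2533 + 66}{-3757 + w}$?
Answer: $\frac{7401}{11282} \approx 0.656$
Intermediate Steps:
$w = - \frac{11}{3}$ ($w = \left(- \frac{1}{3}\right) 11 = - \frac{11}{3} \approx -3.6667$)
$\frac{-2533 + 66}{-3757 + w} = \frac{-2533 + 66}{-3757 - \frac{11}{3}} = - \frac{2467}{- \frac{11282}{3}} = \left(-2467\right) \left(- \frac{3}{11282}\right) = \frac{7401}{11282}$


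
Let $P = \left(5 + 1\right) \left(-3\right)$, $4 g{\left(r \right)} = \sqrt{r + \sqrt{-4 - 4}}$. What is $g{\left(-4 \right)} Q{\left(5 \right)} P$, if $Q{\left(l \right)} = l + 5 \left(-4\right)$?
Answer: $\frac{135 \sqrt{-4 + 2 i \sqrt{2}}}{2} \approx 45.255 + 142.38 i$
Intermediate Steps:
$g{\left(r \right)} = \frac{\sqrt{r + 2 i \sqrt{2}}}{4}$ ($g{\left(r \right)} = \frac{\sqrt{r + \sqrt{-4 - 4}}}{4} = \frac{\sqrt{r + \sqrt{-8}}}{4} = \frac{\sqrt{r + 2 i \sqrt{2}}}{4}$)
$Q{\left(l \right)} = -20 + l$ ($Q{\left(l \right)} = l - 20 = -20 + l$)
$P = -18$ ($P = 6 \left(-3\right) = -18$)
$g{\left(-4 \right)} Q{\left(5 \right)} P = \frac{\sqrt{-4 + 2 i \sqrt{2}}}{4} \left(-20 + 5\right) \left(-18\right) = \frac{\sqrt{-4 + 2 i \sqrt{2}}}{4} \left(-15\right) \left(-18\right) = - \frac{15 \sqrt{-4 + 2 i \sqrt{2}}}{4} \left(-18\right) = \frac{135 \sqrt{-4 + 2 i \sqrt{2}}}{2}$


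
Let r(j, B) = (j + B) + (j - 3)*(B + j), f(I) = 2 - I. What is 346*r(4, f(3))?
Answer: 2076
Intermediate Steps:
r(j, B) = B + j + (-3 + j)*(B + j) (r(j, B) = (B + j) + (-3 + j)*(B + j) = B + j + (-3 + j)*(B + j))
346*r(4, f(3)) = 346*(4² - 2*(2 - 1*3) - 2*4 + (2 - 1*3)*4) = 346*(16 - 2*(2 - 3) - 8 + (2 - 3)*4) = 346*(16 - 2*(-1) - 8 - 1*4) = 346*(16 + 2 - 8 - 4) = 346*6 = 2076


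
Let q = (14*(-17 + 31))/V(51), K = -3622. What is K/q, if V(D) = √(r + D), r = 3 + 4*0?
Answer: -5433*√6/98 ≈ -135.80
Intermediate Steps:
r = 3 (r = 3 + 0 = 3)
V(D) = √(3 + D)
q = 98*√6/9 (q = (14*(-17 + 31))/(√(3 + 51)) = (14*14)/(√54) = 196/((3*√6)) = 196*(√6/18) = 98*√6/9 ≈ 26.672)
K/q = -3622*3*√6/196 = -5433*√6/98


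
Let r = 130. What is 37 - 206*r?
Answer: -26743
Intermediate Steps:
37 - 206*r = 37 - 206*130 = 37 - 26780 = -26743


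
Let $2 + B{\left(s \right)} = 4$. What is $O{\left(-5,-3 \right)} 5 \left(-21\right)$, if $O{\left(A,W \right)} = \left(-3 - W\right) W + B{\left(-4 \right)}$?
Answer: $-210$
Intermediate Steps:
$B{\left(s \right)} = 2$ ($B{\left(s \right)} = -2 + 4 = 2$)
$O{\left(A,W \right)} = 2 + W \left(-3 - W\right)$ ($O{\left(A,W \right)} = \left(-3 - W\right) W + 2 = W \left(-3 - W\right) + 2 = 2 + W \left(-3 - W\right)$)
$O{\left(-5,-3 \right)} 5 \left(-21\right) = \left(2 - \left(-3\right)^{2} - -9\right) 5 \left(-21\right) = \left(2 - 9 + 9\right) 5 \left(-21\right) = 2 \cdot 5 \left(-21\right) = 10 \left(-21\right) = -210$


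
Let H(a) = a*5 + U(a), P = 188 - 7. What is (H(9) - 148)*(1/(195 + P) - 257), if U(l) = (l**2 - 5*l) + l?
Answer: 2802299/188 ≈ 14906.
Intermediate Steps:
P = 181
U(l) = l**2 - 4*l
H(a) = 5*a + a*(-4 + a) (H(a) = a*5 + a*(-4 + a) = 5*a + a*(-4 + a))
(H(9) - 148)*(1/(195 + P) - 257) = (9*(1 + 9) - 148)*(1/(195 + 181) - 257) = (9*10 - 148)*(1/376 - 257) = (90 - 148)*(1/376 - 257) = -58*(-96631/376) = 2802299/188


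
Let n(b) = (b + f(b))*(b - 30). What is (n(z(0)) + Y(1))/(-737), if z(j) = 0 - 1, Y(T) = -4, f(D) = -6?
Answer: -213/737 ≈ -0.28901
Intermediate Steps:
z(j) = -1
n(b) = (-30 + b)*(-6 + b) (n(b) = (b - 6)*(b - 30) = (-6 + b)*(-30 + b) = (-30 + b)*(-6 + b))
(n(z(0)) + Y(1))/(-737) = ((180 + (-1)**2 - 36*(-1)) - 4)/(-737) = -((180 + 1 + 36) - 4)/737 = -(217 - 4)/737 = -1/737*213 = -213/737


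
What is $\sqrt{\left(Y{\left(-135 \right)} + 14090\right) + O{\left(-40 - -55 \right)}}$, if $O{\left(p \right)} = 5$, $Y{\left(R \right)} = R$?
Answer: $2 \sqrt{3490} \approx 118.15$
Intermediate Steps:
$\sqrt{\left(Y{\left(-135 \right)} + 14090\right) + O{\left(-40 - -55 \right)}} = \sqrt{\left(-135 + 14090\right) + 5} = \sqrt{13955 + 5} = \sqrt{13960} = 2 \sqrt{3490}$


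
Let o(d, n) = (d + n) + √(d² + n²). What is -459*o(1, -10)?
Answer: 4131 - 459*√101 ≈ -481.89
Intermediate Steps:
o(d, n) = d + n + √(d² + n²)
-459*o(1, -10) = -459*(1 - 10 + √(1² + (-10)²)) = -459*(1 - 10 + √(1 + 100)) = -459*(1 - 10 + √101) = -459*(-9 + √101) = 4131 - 459*√101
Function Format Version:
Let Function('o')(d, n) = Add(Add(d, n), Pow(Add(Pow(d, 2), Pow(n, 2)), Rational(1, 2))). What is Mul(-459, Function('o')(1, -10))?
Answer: Add(4131, Mul(-459, Pow(101, Rational(1, 2)))) ≈ -481.89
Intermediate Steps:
Function('o')(d, n) = Add(d, n, Pow(Add(Pow(d, 2), Pow(n, 2)), Rational(1, 2)))
Mul(-459, Function('o')(1, -10)) = Mul(-459, Add(1, -10, Pow(Add(Pow(1, 2), Pow(-10, 2)), Rational(1, 2)))) = Mul(-459, Add(1, -10, Pow(Add(1, 100), Rational(1, 2)))) = Mul(-459, Add(1, -10, Pow(101, Rational(1, 2)))) = Mul(-459, Add(-9, Pow(101, Rational(1, 2)))) = Add(4131, Mul(-459, Pow(101, Rational(1, 2))))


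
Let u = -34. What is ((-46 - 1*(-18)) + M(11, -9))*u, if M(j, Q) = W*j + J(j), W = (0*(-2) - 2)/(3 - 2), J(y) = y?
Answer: 1326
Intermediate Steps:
W = -2 (W = (0 - 2)/1 = -2*1 = -2)
M(j, Q) = -j (M(j, Q) = -2*j + j = -j)
((-46 - 1*(-18)) + M(11, -9))*u = ((-46 - 1*(-18)) - 1*11)*(-34) = ((-46 + 18) - 11)*(-34) = (-28 - 11)*(-34) = -39*(-34) = 1326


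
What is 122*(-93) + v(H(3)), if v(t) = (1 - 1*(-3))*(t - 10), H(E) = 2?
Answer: -11378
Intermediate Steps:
v(t) = -40 + 4*t (v(t) = (1 + 3)*(-10 + t) = 4*(-10 + t) = -40 + 4*t)
122*(-93) + v(H(3)) = 122*(-93) + (-40 + 4*2) = -11346 + (-40 + 8) = -11346 - 32 = -11378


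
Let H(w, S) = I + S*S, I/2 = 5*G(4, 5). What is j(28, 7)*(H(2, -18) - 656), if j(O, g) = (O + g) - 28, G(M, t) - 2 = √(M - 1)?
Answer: -2184 + 70*√3 ≈ -2062.8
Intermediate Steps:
G(M, t) = 2 + √(-1 + M) (G(M, t) = 2 + √(M - 1) = 2 + √(-1 + M))
I = 20 + 10*√3 (I = 2*(5*(2 + √(-1 + 4))) = 2*(5*(2 + √3)) = 2*(10 + 5*√3) = 20 + 10*√3 ≈ 37.320)
j(O, g) = -28 + O + g
H(w, S) = 20 + S² + 10*√3 (H(w, S) = (20 + 10*√3) + S*S = (20 + 10*√3) + S² = 20 + S² + 10*√3)
j(28, 7)*(H(2, -18) - 656) = (-28 + 28 + 7)*((20 + (-18)² + 10*√3) - 656) = 7*((20 + 324 + 10*√3) - 656) = 7*((344 + 10*√3) - 656) = 7*(-312 + 10*√3) = -2184 + 70*√3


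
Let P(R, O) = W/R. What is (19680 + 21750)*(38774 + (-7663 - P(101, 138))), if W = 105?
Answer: 130177451580/101 ≈ 1.2889e+9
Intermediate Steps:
P(R, O) = 105/R
(19680 + 21750)*(38774 + (-7663 - P(101, 138))) = (19680 + 21750)*(38774 + (-7663 - 105/101)) = 41430*(38774 + (-7663 - 105/101)) = 41430*(38774 - 774068/101) = 41430*(3142106/101) = 130177451580/101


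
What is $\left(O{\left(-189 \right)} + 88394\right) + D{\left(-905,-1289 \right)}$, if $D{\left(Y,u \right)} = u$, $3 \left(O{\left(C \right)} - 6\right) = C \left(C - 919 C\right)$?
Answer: $-10843515$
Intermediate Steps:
$O{\left(C \right)} = 6 - 306 C^{2}$ ($O{\left(C \right)} = 6 + \frac{C \left(C - 919 C\right)}{3} = 6 + \frac{C \left(- 918 C\right)}{3} = 6 + \frac{\left(-918\right) C^{2}}{3} = 6 - 306 C^{2}$)
$\left(O{\left(-189 \right)} + 88394\right) + D{\left(-905,-1289 \right)} = \left(\left(6 - 306 \left(-189\right)^{2}\right) + 88394\right) - 1289 = \left(\left(6 - 10930626\right) + 88394\right) - 1289 = \left(-10930620 + 88394\right) - 1289 = -10842226 - 1289 = -10843515$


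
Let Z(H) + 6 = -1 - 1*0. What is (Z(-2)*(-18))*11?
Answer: 1386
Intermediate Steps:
Z(H) = -7 (Z(H) = -6 + (-1 - 1*0) = -6 + (-1 + 0) = -6 - 1 = -7)
(Z(-2)*(-18))*11 = -7*(-18)*11 = 126*11 = 1386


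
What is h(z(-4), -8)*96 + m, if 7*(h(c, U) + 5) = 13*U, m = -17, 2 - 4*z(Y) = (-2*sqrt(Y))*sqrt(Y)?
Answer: -13463/7 ≈ -1923.3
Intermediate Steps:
z(Y) = 1/2 + Y/2 (z(Y) = 1/2 - (-2*sqrt(Y))*sqrt(Y)/4 = 1/2 - (-1)*Y/2 = 1/2 + Y/2)
h(c, U) = -5 + 13*U/7 (h(c, U) = -5 + (13*U)/7 = -5 + 13*U/7)
h(z(-4), -8)*96 + m = (-5 + (13/7)*(-8))*96 - 17 = (-5 - 104/7)*96 - 17 = -139/7*96 - 17 = -13344/7 - 17 = -13463/7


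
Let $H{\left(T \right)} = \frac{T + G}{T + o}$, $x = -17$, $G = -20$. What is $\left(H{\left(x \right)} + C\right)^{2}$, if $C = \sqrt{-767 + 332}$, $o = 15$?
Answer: $- \frac{371}{4} + 37 i \sqrt{435} \approx -92.75 + 771.7 i$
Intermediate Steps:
$C = i \sqrt{435}$ ($C = \sqrt{-435} = i \sqrt{435} \approx 20.857 i$)
$H{\left(T \right)} = \frac{-20 + T}{15 + T}$ ($H{\left(T \right)} = \frac{T - 20}{T + 15} = \frac{-20 + T}{15 + T}$)
$\left(H{\left(x \right)} + C\right)^{2} = \left(\frac{-20 - 17}{15 - 17} + i \sqrt{435}\right)^{2} = \left(\frac{1}{-2} \left(-37\right) + i \sqrt{435}\right)^{2} = \left(\left(- \frac{1}{2}\right) \left(-37\right) + i \sqrt{435}\right)^{2} = \left(\frac{37}{2} + i \sqrt{435}\right)^{2}$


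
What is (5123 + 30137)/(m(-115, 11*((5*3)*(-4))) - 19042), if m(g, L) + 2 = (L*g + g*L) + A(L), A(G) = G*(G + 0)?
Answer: 8815/142089 ≈ 0.062039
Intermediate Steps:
A(G) = G² (A(G) = G*G = G²)
m(g, L) = -2 + L² + 2*L*g (m(g, L) = -2 + ((L*g + g*L) + L²) = -2 + ((L*g + L*g) + L²) = -2 + (2*L*g + L²) = -2 + (L² + 2*L*g) = -2 + L² + 2*L*g)
(5123 + 30137)/(m(-115, 11*((5*3)*(-4))) - 19042) = (5123 + 30137)/((-2 + (11*((5*3)*(-4)))² + 2*(11*((5*3)*(-4)))*(-115)) - 19042) = 35260/((-2 + (11*(15*(-4)))² + 2*(11*(15*(-4)))*(-115)) - 19042) = 35260/((-2 + (11*(-60))² + 2*(11*(-60))*(-115)) - 19042) = 35260/((-2 + (-660)² + 2*(-660)*(-115)) - 19042) = 35260/((-2 + 435600 + 151800) - 19042) = 35260/(587398 - 19042) = 35260/568356 = 35260*(1/568356) = 8815/142089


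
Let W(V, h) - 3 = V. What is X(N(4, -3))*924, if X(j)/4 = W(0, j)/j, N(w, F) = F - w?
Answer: -1584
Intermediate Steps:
W(V, h) = 3 + V
X(j) = 12/j (X(j) = 4*((3 + 0)/j) = 4*(3/j) = 12/j)
X(N(4, -3))*924 = (12/(-3 - 1*4))*924 = (12/(-3 - 4))*924 = (12/(-7))*924 = (12*(-⅐))*924 = -12/7*924 = -1584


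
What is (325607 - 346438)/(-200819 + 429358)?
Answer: -20831/228539 ≈ -0.091149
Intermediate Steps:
(325607 - 346438)/(-200819 + 429358) = -20831/228539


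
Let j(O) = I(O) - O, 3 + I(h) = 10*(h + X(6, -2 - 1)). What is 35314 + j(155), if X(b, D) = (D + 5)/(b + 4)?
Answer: 36708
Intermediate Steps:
X(b, D) = (5 + D)/(4 + b)
I(h) = -1 + 10*h (I(h) = -3 + 10*(h + (5 + (-2 - 1))/(4 + 6)) = -3 + 10*(h + (5 - 3)/10) = -3 + 10*(h + (⅒)*2) = -3 + 10*(h + ⅕) = -3 + 10*(⅕ + h) = -3 + (2 + 10*h) = -1 + 10*h)
j(O) = -1 + 9*O (j(O) = (-1 + 10*O) - O = -1 + 9*O)
35314 + j(155) = 35314 + (-1 + 9*155) = 35314 + (-1 + 1395) = 35314 + 1394 = 36708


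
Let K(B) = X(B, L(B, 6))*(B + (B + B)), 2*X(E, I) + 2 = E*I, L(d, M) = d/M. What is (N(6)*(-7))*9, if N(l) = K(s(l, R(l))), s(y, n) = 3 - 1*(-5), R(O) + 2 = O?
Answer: -6552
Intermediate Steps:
R(O) = -2 + O
X(E, I) = -1 + E*I/2 (X(E, I) = -1 + (E*I)/2 = -1 + E*I/2)
s(y, n) = 8 (s(y, n) = 3 + 5 = 8)
K(B) = 3*B*(-1 + B²/12) (K(B) = (-1 + B*(B/6)/2)*(B + (B + B)) = (-1 + B*(B*(⅙))/2)*(B + 2*B) = (-1 + B*(B/6)/2)*(3*B) = (-1 + B²/12)*(3*B) = 3*B*(-1 + B²/12))
N(l) = 104 (N(l) = (¼)*8*(-12 + 8²) = (¼)*8*(-12 + 64) = (¼)*8*52 = 104)
(N(6)*(-7))*9 = (104*(-7))*9 = -728*9 = -6552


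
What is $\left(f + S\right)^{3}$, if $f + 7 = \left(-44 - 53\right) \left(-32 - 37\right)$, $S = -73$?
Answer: $289198188397$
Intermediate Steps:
$f = 6686$ ($f = -7 + \left(-44 - 53\right) \left(-32 - 37\right) = -7 - -6693 = -7 + 6693 = 6686$)
$\left(f + S\right)^{3} = \left(6686 - 73\right)^{3} = 6613^{3} = 289198188397$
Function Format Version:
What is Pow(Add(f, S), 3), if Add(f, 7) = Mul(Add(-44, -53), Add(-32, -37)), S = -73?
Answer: 289198188397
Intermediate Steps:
f = 6686 (f = Add(-7, Mul(Add(-44, -53), Add(-32, -37))) = Add(-7, Mul(-97, -69)) = Add(-7, 6693) = 6686)
Pow(Add(f, S), 3) = Pow(Add(6686, -73), 3) = Pow(6613, 3) = 289198188397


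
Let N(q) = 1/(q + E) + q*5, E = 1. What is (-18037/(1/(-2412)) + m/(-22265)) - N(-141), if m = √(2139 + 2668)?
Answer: 6090832861/140 - √4807/22265 ≈ 4.3506e+7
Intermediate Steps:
N(q) = 1/(1 + q) + 5*q (N(q) = 1/(q + 1) + q*5 = 1/(1 + q) + 5*q)
m = √4807 ≈ 69.333
(-18037/(1/(-2412)) + m/(-22265)) - N(-141) = (-18037/(1/(-2412)) + √4807/(-22265)) - (1 + 5*(-141) + 5*(-141)²)/(1 - 141) = (-18037/(-1/2412) + √4807*(-1/22265)) - (1 - 705 + 5*19881)/(-140) = (-18037*(-2412) - √4807/22265) - (-1)*(1 - 705 + 99405)/140 = (43505244 - √4807/22265) - (-1)*98701/140 = (43505244 - √4807/22265) - 1*(-98701/140) = (43505244 - √4807/22265) + 98701/140 = 6090832861/140 - √4807/22265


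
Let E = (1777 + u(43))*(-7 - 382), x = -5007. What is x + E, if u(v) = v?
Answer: -712987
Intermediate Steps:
E = -707980 (E = (1777 + 43)*(-7 - 382) = 1820*(-389) = -707980)
x + E = -5007 - 707980 = -712987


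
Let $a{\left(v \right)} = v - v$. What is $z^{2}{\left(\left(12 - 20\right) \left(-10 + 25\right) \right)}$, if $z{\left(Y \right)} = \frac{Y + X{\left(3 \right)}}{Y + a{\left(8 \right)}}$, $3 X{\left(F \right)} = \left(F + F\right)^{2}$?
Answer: $\frac{81}{100} \approx 0.81$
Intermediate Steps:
$a{\left(v \right)} = 0$
$X{\left(F \right)} = \frac{4 F^{2}}{3}$ ($X{\left(F \right)} = \frac{\left(F + F\right)^{2}}{3} = \frac{\left(2 F\right)^{2}}{3} = \frac{4 F^{2}}{3}$)
$z{\left(Y \right)} = \frac{12 + Y}{Y}$ ($z{\left(Y \right)} = \frac{Y + \frac{4 \cdot 3^{2}}{3}}{Y + 0} = \frac{Y + \frac{4}{3} \cdot 9}{Y} = \frac{Y + 12}{Y} = \frac{12 + Y}{Y}$)
$z^{2}{\left(\left(12 - 20\right) \left(-10 + 25\right) \right)} = \left(\frac{12 + \left(12 - 20\right) \left(-10 + 25\right)}{\left(12 - 20\right) \left(-10 + 25\right)}\right)^{2} = \left(\frac{12 - 120}{\left(-8\right) 15}\right)^{2} = \left(\frac{12 - 120}{-120}\right)^{2} = \left(\left(- \frac{1}{120}\right) \left(-108\right)\right)^{2} = \left(\frac{9}{10}\right)^{2} = \frac{81}{100}$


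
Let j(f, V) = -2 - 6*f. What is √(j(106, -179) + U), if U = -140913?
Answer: I*√141551 ≈ 376.23*I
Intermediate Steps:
√(j(106, -179) + U) = √((-2 - 6*106) - 140913) = √((-2 - 636) - 140913) = √(-638 - 140913) = √(-141551) = I*√141551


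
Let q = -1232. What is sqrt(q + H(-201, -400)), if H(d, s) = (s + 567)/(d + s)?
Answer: I*sqrt(445099999)/601 ≈ 35.104*I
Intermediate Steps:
H(d, s) = (567 + s)/(d + s)
sqrt(q + H(-201, -400)) = sqrt(-1232 + (567 - 400)/(-201 - 400)) = sqrt(-1232 + 167/(-601)) = sqrt(-1232 - 1/601*167) = sqrt(-1232 - 167/601) = sqrt(-740599/601) = I*sqrt(445099999)/601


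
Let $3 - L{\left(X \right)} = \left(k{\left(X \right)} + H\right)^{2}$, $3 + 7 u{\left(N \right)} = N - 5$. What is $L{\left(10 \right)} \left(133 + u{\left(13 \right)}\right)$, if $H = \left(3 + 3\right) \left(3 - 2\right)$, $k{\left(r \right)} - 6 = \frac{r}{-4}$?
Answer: $- \frac{81666}{7} \approx -11667.0$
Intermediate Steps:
$k{\left(r \right)} = 6 - \frac{r}{4}$ ($k{\left(r \right)} = 6 + \frac{r}{-4} = 6 + r \left(- \frac{1}{4}\right) = 6 - \frac{r}{4}$)
$u{\left(N \right)} = - \frac{8}{7} + \frac{N}{7}$ ($u{\left(N \right)} = - \frac{3}{7} + \frac{N - 5}{7} = - \frac{3}{7} + \frac{-5 + N}{7} = - \frac{3}{7} + \left(- \frac{5}{7} + \frac{N}{7}\right) = - \frac{8}{7} + \frac{N}{7}$)
$H = 6$ ($H = 6 \cdot 1 = 6$)
$L{\left(X \right)} = 3 - \left(12 - \frac{X}{4}\right)^{2}$ ($L{\left(X \right)} = 3 - \left(\left(6 - \frac{X}{4}\right) + 6\right)^{2} = 3 - \left(12 - \frac{X}{4}\right)^{2}$)
$L{\left(10 \right)} \left(133 + u{\left(13 \right)}\right) = \left(3 - \frac{\left(-48 + 10\right)^{2}}{16}\right) \left(133 + \left(- \frac{8}{7} + \frac{1}{7} \cdot 13\right)\right) = \left(3 - \frac{\left(-38\right)^{2}}{16}\right) \left(133 + \left(- \frac{8}{7} + \frac{13}{7}\right)\right) = \left(3 - \frac{361}{4}\right) \left(133 + \frac{5}{7}\right) = \left(3 - \frac{361}{4}\right) \frac{936}{7} = \left(- \frac{349}{4}\right) \frac{936}{7} = - \frac{81666}{7}$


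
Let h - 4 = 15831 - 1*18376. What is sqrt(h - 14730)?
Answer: 3*I*sqrt(1919) ≈ 131.42*I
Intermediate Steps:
h = -2541 (h = 4 + (15831 - 1*18376) = 4 + (15831 - 18376) = 4 - 2545 = -2541)
sqrt(h - 14730) = sqrt(-2541 - 14730) = sqrt(-17271) = 3*I*sqrt(1919)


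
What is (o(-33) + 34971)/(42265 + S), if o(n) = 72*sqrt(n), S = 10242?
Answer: 34971/52507 + 72*I*sqrt(33)/52507 ≈ 0.66603 + 0.0078772*I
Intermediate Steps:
(o(-33) + 34971)/(42265 + S) = (72*sqrt(-33) + 34971)/(42265 + 10242) = (72*(I*sqrt(33)) + 34971)/52507 = (72*I*sqrt(33) + 34971)*(1/52507) = (34971 + 72*I*sqrt(33))*(1/52507) = 34971/52507 + 72*I*sqrt(33)/52507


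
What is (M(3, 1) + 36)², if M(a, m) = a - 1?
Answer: 1444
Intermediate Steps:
M(a, m) = -1 + a
(M(3, 1) + 36)² = ((-1 + 3) + 36)² = (2 + 36)² = 38² = 1444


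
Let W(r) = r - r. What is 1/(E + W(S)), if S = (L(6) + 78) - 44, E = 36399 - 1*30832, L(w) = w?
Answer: 1/5567 ≈ 0.00017963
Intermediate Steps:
E = 5567 (E = 36399 - 30832 = 5567)
S = 40 (S = (6 + 78) - 44 = 84 - 44 = 40)
W(r) = 0
1/(E + W(S)) = 1/(5567 + 0) = 1/5567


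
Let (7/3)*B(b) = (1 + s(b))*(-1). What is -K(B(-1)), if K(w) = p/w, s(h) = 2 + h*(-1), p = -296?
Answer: -518/3 ≈ -172.67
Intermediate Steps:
s(h) = 2 - h
B(b) = -9/7 + 3*b/7 (B(b) = 3*((1 + (2 - b))*(-1))/7 = 3*((3 - b)*(-1))/7 = 3*(-3 + b)/7 = -9/7 + 3*b/7)
K(w) = -296/w
-K(B(-1)) = -(-296)/(-9/7 + (3/7)*(-1)) = -(-296)/(-9/7 - 3/7) = -(-296)/(-12/7) = -(-296)*(-7)/12 = -1*518/3 = -518/3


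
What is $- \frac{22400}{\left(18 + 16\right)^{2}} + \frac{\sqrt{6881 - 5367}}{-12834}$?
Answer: $- \frac{5600}{289} - \frac{\sqrt{1514}}{12834} \approx -19.38$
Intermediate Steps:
$- \frac{22400}{\left(18 + 16\right)^{2}} + \frac{\sqrt{6881 - 5367}}{-12834} = - \frac{22400}{34^{2}} + \sqrt{1514} \left(- \frac{1}{12834}\right) = - \frac{22400}{1156} - \frac{\sqrt{1514}}{12834} = \left(-22400\right) \frac{1}{1156} - \frac{\sqrt{1514}}{12834} = - \frac{5600}{289} - \frac{\sqrt{1514}}{12834}$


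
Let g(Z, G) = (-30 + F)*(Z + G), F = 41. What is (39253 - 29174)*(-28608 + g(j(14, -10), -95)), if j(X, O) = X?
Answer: -297320421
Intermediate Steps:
g(Z, G) = 11*G + 11*Z (g(Z, G) = (-30 + 41)*(Z + G) = 11*(G + Z) = 11*G + 11*Z)
(39253 - 29174)*(-28608 + g(j(14, -10), -95)) = (39253 - 29174)*(-28608 + (11*(-95) + 11*14)) = 10079*(-28608 + (-1045 + 154)) = 10079*(-28608 - 891) = 10079*(-29499) = -297320421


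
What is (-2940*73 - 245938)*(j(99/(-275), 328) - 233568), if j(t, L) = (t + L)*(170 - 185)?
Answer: 549175346454/5 ≈ 1.0984e+11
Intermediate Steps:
j(t, L) = -15*L - 15*t (j(t, L) = (L + t)*(-15) = -15*L - 15*t)
(-2940*73 - 245938)*(j(99/(-275), 328) - 233568) = (-2940*73 - 245938)*((-15*328 - 1485/(-275)) - 233568) = (-214620 - 245938)*((-4920 - 1485*(-1)/275) - 233568) = -460558*((-4920 - 15*(-9/25)) - 233568) = -460558*((-4920 + 27/5) - 233568) = -460558*(-24573/5 - 233568) = -460558*(-1192413/5) = 549175346454/5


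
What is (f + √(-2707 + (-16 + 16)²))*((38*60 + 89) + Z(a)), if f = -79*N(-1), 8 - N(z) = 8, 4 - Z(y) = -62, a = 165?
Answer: 2435*I*√2707 ≈ 1.2669e+5*I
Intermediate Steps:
Z(y) = 66 (Z(y) = 4 - 1*(-62) = 4 + 62 = 66)
N(z) = 0 (N(z) = 8 - 1*8 = 8 - 8 = 0)
f = 0 (f = -79*0 = 0)
(f + √(-2707 + (-16 + 16)²))*((38*60 + 89) + Z(a)) = (0 + √(-2707 + (-16 + 16)²))*((38*60 + 89) + 66) = (0 + √(-2707 + 0²))*((2280 + 89) + 66) = (0 + √(-2707 + 0))*(2369 + 66) = (0 + √(-2707))*2435 = (0 + I*√2707)*2435 = (I*√2707)*2435 = 2435*I*√2707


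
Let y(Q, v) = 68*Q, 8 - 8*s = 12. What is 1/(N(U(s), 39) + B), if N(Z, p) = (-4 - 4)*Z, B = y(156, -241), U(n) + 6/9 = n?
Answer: 3/31852 ≈ 9.4186e-5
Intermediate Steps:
s = -½ (s = 1 - ⅛*12 = 1 - 3/2 = -½ ≈ -0.50000)
U(n) = -⅔ + n
B = 10608 (B = 68*156 = 10608)
N(Z, p) = -8*Z
1/(N(U(s), 39) + B) = 1/(-8*(-⅔ - ½) + 10608) = 1/(-8*(-7/6) + 10608) = 1/(28/3 + 10608) = 1/(31852/3) = 3/31852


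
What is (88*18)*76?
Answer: 120384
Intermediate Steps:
(88*18)*76 = 1584*76 = 120384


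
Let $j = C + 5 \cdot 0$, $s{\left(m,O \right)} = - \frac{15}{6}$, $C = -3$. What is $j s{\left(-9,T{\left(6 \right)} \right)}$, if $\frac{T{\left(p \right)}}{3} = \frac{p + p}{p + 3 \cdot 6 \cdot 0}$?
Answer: $\frac{15}{2} \approx 7.5$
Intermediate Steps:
$T{\left(p \right)} = 6$ ($T{\left(p \right)} = 3 \frac{p + p}{p + 3 \cdot 6 \cdot 0} = 3 \frac{2 p}{p + 18 \cdot 0} = 3 \frac{2 p}{p + 0} = 3 \frac{2 p}{p} = 3 \cdot 2 = 6$)
$s{\left(m,O \right)} = - \frac{5}{2}$ ($s{\left(m,O \right)} = \left(-15\right) \frac{1}{6} = - \frac{5}{2}$)
$j = -3$ ($j = -3 + 5 \cdot 0 = -3 + 0 = -3$)
$j s{\left(-9,T{\left(6 \right)} \right)} = \left(-3\right) \left(- \frac{5}{2}\right) = \frac{15}{2}$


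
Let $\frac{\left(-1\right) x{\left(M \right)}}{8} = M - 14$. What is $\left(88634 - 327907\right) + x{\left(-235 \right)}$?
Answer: $-237281$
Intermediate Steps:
$x{\left(M \right)} = 112 - 8 M$ ($x{\left(M \right)} = - 8 \left(M - 14\right) = - 8 \left(-14 + M\right) = 112 - 8 M$)
$\left(88634 - 327907\right) + x{\left(-235 \right)} = \left(88634 - 327907\right) + \left(112 - -1880\right) = -239273 + \left(112 + 1880\right) = -239273 + 1992 = -237281$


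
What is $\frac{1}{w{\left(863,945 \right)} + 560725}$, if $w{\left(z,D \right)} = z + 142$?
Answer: $\frac{1}{561730} \approx 1.7802 \cdot 10^{-6}$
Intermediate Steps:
$w{\left(z,D \right)} = 142 + z$
$\frac{1}{w{\left(863,945 \right)} + 560725} = \frac{1}{\left(142 + 863\right) + 560725} = \frac{1}{1005 + 560725} = \frac{1}{561730}$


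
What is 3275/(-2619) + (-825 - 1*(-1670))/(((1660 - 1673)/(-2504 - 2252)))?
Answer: 809634385/2619 ≈ 3.0914e+5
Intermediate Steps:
3275/(-2619) + (-825 - 1*(-1670))/(((1660 - 1673)/(-2504 - 2252))) = 3275*(-1/2619) + (-825 + 1670)/((-13/(-4756))) = -3275/2619 + 845/((-13*(-1/4756))) = -3275/2619 + 845/(13/4756) = -3275/2619 + 845*(4756/13) = -3275/2619 + 309140 = 809634385/2619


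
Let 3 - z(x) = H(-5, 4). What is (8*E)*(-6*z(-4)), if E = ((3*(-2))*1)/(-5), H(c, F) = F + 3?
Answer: 1152/5 ≈ 230.40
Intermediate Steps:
H(c, F) = 3 + F
z(x) = -4 (z(x) = 3 - (3 + 4) = 3 - 1*7 = 3 - 7 = -4)
E = 6/5 (E = -6*1*(-⅕) = -6*(-⅕) = 6/5 ≈ 1.2000)
(8*E)*(-6*z(-4)) = (8*(6/5))*(-6*(-4)) = (48/5)*24 = 1152/5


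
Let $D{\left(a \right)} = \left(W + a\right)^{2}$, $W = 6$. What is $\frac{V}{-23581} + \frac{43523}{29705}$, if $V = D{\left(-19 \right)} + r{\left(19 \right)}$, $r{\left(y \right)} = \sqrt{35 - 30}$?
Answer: $\frac{1021295718}{700473605} - \frac{\sqrt{5}}{23581} \approx 1.4579$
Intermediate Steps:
$r{\left(y \right)} = \sqrt{5}$
$D{\left(a \right)} = \left(6 + a\right)^{2}$
$V = 169 + \sqrt{5}$ ($V = \left(6 - 19\right)^{2} + \sqrt{5} = \left(-13\right)^{2} + \sqrt{5} = 169 + \sqrt{5} \approx 171.24$)
$\frac{V}{-23581} + \frac{43523}{29705} = \frac{169 + \sqrt{5}}{-23581} + \frac{43523}{29705} = \left(169 + \sqrt{5}\right) \left(- \frac{1}{23581}\right) + 43523 \cdot \frac{1}{29705} = \left(- \frac{169}{23581} - \frac{\sqrt{5}}{23581}\right) + \frac{43523}{29705} = \frac{1021295718}{700473605} - \frac{\sqrt{5}}{23581}$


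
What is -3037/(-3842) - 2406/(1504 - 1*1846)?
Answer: 1713751/218994 ≈ 7.8256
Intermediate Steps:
-3037/(-3842) - 2406/(1504 - 1*1846) = -3037*(-1/3842) - 2406/(1504 - 1846) = 3037/3842 - 2406/(-342) = 3037/3842 - 2406*(-1/342) = 3037/3842 + 401/57 = 1713751/218994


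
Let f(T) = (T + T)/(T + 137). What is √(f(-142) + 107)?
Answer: 3*√455/5 ≈ 12.798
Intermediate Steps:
f(T) = 2*T/(137 + T) (f(T) = (2*T)/(137 + T) = 2*T/(137 + T))
√(f(-142) + 107) = √(2*(-142)/(137 - 142) + 107) = √(2*(-142)/(-5) + 107) = √(2*(-142)*(-⅕) + 107) = √(284/5 + 107) = √(819/5) = 3*√455/5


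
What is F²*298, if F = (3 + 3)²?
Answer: 386208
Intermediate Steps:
F = 36 (F = 6² = 36)
F²*298 = 36²*298 = 1296*298 = 386208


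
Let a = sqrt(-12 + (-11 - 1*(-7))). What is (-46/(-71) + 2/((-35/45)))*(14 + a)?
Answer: -1912/71 - 3824*I/497 ≈ -26.93 - 7.6942*I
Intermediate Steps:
a = 4*I (a = sqrt(-12 + (-11 + 7)) = sqrt(-12 - 4) = sqrt(-16) = 4*I ≈ 4.0*I)
(-46/(-71) + 2/((-35/45)))*(14 + a) = (-46/(-71) + 2/((-35/45)))*(14 + 4*I) = (-46*(-1/71) + 2/((-35*1/45)))*(14 + 4*I) = (46/71 + 2/(-7/9))*(14 + 4*I) = (46/71 + 2*(-9/7))*(14 + 4*I) = (46/71 - 18/7)*(14 + 4*I) = -956*(14 + 4*I)/497 = -1912/71 - 3824*I/497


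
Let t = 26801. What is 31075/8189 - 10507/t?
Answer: 746799252/219473389 ≈ 3.4027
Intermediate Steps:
31075/8189 - 10507/t = 31075/8189 - 10507/26801 = 746799252/219473389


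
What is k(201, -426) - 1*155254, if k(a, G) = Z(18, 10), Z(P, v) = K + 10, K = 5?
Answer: -155239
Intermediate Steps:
Z(P, v) = 15 (Z(P, v) = 5 + 10 = 15)
k(a, G) = 15
k(201, -426) - 1*155254 = 15 - 1*155254 = 15 - 155254 = -155239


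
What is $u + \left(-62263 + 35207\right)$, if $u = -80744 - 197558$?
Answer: $-305358$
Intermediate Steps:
$u = -278302$
$u + \left(-62263 + 35207\right) = -278302 + \left(-62263 + 35207\right) = -278302 - 27056 = -305358$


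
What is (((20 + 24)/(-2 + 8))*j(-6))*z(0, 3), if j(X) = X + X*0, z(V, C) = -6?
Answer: 264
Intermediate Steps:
j(X) = X (j(X) = X + 0 = X)
(((20 + 24)/(-2 + 8))*j(-6))*z(0, 3) = (((20 + 24)/(-2 + 8))*(-6))*(-6) = ((44/6)*(-6))*(-6) = ((44*(⅙))*(-6))*(-6) = ((22/3)*(-6))*(-6) = -44*(-6) = 264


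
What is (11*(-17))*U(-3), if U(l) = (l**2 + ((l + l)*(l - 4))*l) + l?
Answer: 22440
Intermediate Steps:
U(l) = l + l**2 + 2*l**2*(-4 + l) (U(l) = (l**2 + ((2*l)*(-4 + l))*l) + l = (l**2 + (2*l*(-4 + l))*l) + l = (l**2 + 2*l**2*(-4 + l)) + l = l + l**2 + 2*l**2*(-4 + l))
(11*(-17))*U(-3) = (11*(-17))*(-3*(1 - 7*(-3) + 2*(-3)**2)) = -(-561)*(1 + 21 + 2*9) = -(-561)*(1 + 21 + 18) = -(-561)*40 = -187*(-120) = 22440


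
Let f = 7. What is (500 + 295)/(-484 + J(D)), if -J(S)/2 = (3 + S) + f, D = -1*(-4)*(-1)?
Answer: -795/496 ≈ -1.6028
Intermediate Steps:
D = -4 (D = 4*(-1) = -4)
J(S) = -20 - 2*S (J(S) = -2*((3 + S) + 7) = -2*(10 + S) = -20 - 2*S)
(500 + 295)/(-484 + J(D)) = (500 + 295)/(-484 + (-20 - 2*(-4))) = 795/(-484 + (-20 + 8)) = 795/(-484 - 12) = 795/(-496) = 795*(-1/496) = -795/496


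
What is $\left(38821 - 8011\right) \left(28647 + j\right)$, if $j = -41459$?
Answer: $-394737720$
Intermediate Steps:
$\left(38821 - 8011\right) \left(28647 + j\right) = \left(38821 - 8011\right) \left(28647 - 41459\right) = \left(38821 + \left(-10504 + 2493\right)\right) \left(-12812\right) = \left(38821 - 8011\right) \left(-12812\right) = 30810 \left(-12812\right) = -394737720$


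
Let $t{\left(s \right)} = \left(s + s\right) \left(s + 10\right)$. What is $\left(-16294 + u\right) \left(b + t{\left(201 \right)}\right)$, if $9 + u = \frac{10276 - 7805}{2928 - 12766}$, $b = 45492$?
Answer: $- \frac{10450621472445}{4919} \approx -2.1245 \cdot 10^{9}$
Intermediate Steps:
$t{\left(s \right)} = 2 s \left(10 + s\right)$
$u = - \frac{91013}{9838}$ ($u = -9 + \frac{10276 - 7805}{2928 - 12766} = -9 + \frac{2471}{-9838} = -9 + 2471 \left(- \frac{1}{9838}\right) = -9 - \frac{2471}{9838} = - \frac{91013}{9838} \approx -9.2512$)
$\left(-16294 + u\right) \left(b + t{\left(201 \right)}\right) = \left(-16294 - \frac{91013}{9838}\right) \left(45492 + 2 \cdot 201 \left(10 + 201\right)\right) = - \frac{160391385 \left(45492 + 2 \cdot 201 \cdot 211\right)}{9838} = - \frac{160391385 \left(45492 + 84822\right)}{9838} = \left(- \frac{160391385}{9838}\right) 130314 = - \frac{10450621472445}{4919}$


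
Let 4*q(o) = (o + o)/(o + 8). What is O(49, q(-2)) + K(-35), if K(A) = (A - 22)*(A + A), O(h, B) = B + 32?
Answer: 24131/6 ≈ 4021.8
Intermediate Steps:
q(o) = o/(2*(8 + o)) (q(o) = ((o + o)/(o + 8))/4 = ((2*o)/(8 + o))/4 = (2*o/(8 + o))/4 = o/(2*(8 + o)))
O(h, B) = 32 + B
K(A) = 2*A*(-22 + A) (K(A) = (-22 + A)*(2*A) = 2*A*(-22 + A))
O(49, q(-2)) + K(-35) = (32 + (1/2)*(-2)/(8 - 2)) + 2*(-35)*(-22 - 35) = (32 + (1/2)*(-2)/6) + 2*(-35)*(-57) = (32 + (1/2)*(-2)*(1/6)) + 3990 = (32 - 1/6) + 3990 = 191/6 + 3990 = 24131/6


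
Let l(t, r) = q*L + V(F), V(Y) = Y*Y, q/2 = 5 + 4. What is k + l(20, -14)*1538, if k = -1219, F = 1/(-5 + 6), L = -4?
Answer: -110417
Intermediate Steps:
F = 1 (F = 1/1 = 1)
q = 18 (q = 2*(5 + 4) = 2*9 = 18)
V(Y) = Y²
l(t, r) = -71 (l(t, r) = 18*(-4) + 1² = -72 + 1 = -71)
k + l(20, -14)*1538 = -1219 - 71*1538 = -1219 - 109198 = -110417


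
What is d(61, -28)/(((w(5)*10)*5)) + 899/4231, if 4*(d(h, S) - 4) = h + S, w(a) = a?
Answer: 1106319/4231000 ≈ 0.26148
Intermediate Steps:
d(h, S) = 4 + S/4 + h/4 (d(h, S) = 4 + (h + S)/4 = 4 + (S + h)/4 = 4 + (S/4 + h/4) = 4 + S/4 + h/4)
d(61, -28)/(((w(5)*10)*5)) + 899/4231 = (4 + (¼)*(-28) + (¼)*61)/(((5*10)*5)) + 899/4231 = (4 - 7 + 61/4)/((50*5)) + 899*(1/4231) = (49/4)/250 + 899/4231 = (49/4)*(1/250) + 899/4231 = 49/1000 + 899/4231 = 1106319/4231000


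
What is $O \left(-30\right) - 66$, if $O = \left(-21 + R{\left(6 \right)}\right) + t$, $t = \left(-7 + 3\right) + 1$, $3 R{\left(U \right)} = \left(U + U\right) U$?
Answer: $-66$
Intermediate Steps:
$R{\left(U \right)} = \frac{2 U^{2}}{3}$ ($R{\left(U \right)} = \frac{\left(U + U\right) U}{3} = \frac{2 U U}{3} = \frac{2 U^{2}}{3}$)
$t = -3$ ($t = -4 + 1 = -3$)
$O = 0$ ($O = \left(-21 + \frac{2 \cdot 6^{2}}{3}\right) - 3 = \left(-21 + \frac{2}{3} \cdot 36\right) - 3 = \left(-21 + 24\right) - 3 = 3 - 3 = 0$)
$O \left(-30\right) - 66 = 0 \left(-30\right) - 66 = 0 - 66 = -66$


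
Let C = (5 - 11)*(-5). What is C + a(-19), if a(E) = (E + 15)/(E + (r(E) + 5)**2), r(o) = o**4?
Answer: 509545987706/16984866257 ≈ 30.000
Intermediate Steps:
C = 30 (C = -6*(-5) = 30)
a(E) = (15 + E)/(E + (5 + E**4)**2) (a(E) = (E + 15)/(E + (E**4 + 5)**2) = (15 + E)/(E + (5 + E**4)**2))
C + a(-19) = 30 + (15 - 19)/(-19 + (5 + (-19)**4)**2) = 30 - 4/(-19 + (5 + 130321)**2) = 30 - 4/(-19 + 130326**2) = 30 - 4/(-19 + 16984866276) = 30 - 4/16984866257 = 509545987706/16984866257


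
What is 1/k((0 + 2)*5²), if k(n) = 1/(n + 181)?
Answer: 231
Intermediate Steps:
k(n) = 1/(181 + n)
1/k((0 + 2)*5²) = 1/(1/(181 + (0 + 2)*5²)) = 1/(1/(181 + 2*25)) = 1/(1/(181 + 50)) = 1/(1/231) = 231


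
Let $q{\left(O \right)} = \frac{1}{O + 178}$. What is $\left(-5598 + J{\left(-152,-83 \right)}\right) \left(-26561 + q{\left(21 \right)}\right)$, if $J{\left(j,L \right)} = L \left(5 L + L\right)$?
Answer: $- \frac{188887559568}{199} \approx -9.4918 \cdot 10^{8}$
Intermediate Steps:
$q{\left(O \right)} = \frac{1}{178 + O}$
$J{\left(j,L \right)} = 6 L^{2}$ ($J{\left(j,L \right)} = L 6 L = 6 L^{2}$)
$\left(-5598 + J{\left(-152,-83 \right)}\right) \left(-26561 + q{\left(21 \right)}\right) = \left(-5598 + 6 \left(-83\right)^{2}\right) \left(-26561 + \frac{1}{178 + 21}\right) = \left(-5598 + 6 \cdot 6889\right) \left(-26561 + \frac{1}{199}\right) = \left(-5598 + 41334\right) \left(-26561 + \frac{1}{199}\right) = 35736 \left(- \frac{5285638}{199}\right) = - \frac{188887559568}{199}$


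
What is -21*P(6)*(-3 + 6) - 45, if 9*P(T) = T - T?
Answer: -45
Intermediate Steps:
P(T) = 0 (P(T) = (T - T)/9 = (⅑)*0 = 0)
-21*P(6)*(-3 + 6) - 45 = -0*(-3 + 6) - 45 = -0*3 - 45 = -21*0 - 45 = 0 - 45 = -45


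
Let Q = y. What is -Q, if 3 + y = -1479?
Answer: 1482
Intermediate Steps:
y = -1482 (y = -3 - 1479 = -1482)
Q = -1482
-Q = -1*(-1482) = 1482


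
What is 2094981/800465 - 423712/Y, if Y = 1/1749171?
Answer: -593260426504884699/800465 ≈ -7.4115e+11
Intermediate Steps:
Y = 1/1749171 ≈ 5.7170e-7
2094981/800465 - 423712/Y = 2094981/800465 - 423712/1/1749171 = 2094981*(1/800465) - 423712*1749171 = 2094981/800465 - 741144742752 = -593260426504884699/800465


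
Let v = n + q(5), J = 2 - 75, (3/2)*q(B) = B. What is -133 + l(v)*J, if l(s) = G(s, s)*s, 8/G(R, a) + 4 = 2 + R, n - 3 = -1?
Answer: -5337/5 ≈ -1067.4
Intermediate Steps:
q(B) = 2*B/3
n = 2 (n = 3 - 1 = 2)
J = -73
G(R, a) = 8/(-2 + R) (G(R, a) = 8/(-4 + (2 + R)) = 8/(-2 + R))
v = 16/3 (v = 2 + (2/3)*5 = 2 + 10/3 = 16/3 ≈ 5.3333)
l(s) = 8*s/(-2 + s) (l(s) = (8/(-2 + s))*s = 8*s/(-2 + s))
-133 + l(v)*J = -133 + (8*(16/3)/(-2 + 16/3))*(-73) = -133 + (8*(16/3)/(10/3))*(-73) = -133 + (8*(16/3)*(3/10))*(-73) = -133 + (64/5)*(-73) = -133 - 4672/5 = -5337/5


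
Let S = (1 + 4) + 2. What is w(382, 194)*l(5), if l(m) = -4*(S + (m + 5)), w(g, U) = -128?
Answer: 8704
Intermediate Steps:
S = 7 (S = 5 + 2 = 7)
l(m) = -48 - 4*m (l(m) = -4*(7 + (m + 5)) = -4*(7 + (5 + m)) = -4*(12 + m) = -48 - 4*m)
w(382, 194)*l(5) = -128*(-48 - 4*5) = -128*(-48 - 20) = -128*(-68) = 8704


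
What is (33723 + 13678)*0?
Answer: 0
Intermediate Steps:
(33723 + 13678)*0 = 47401*0 = 0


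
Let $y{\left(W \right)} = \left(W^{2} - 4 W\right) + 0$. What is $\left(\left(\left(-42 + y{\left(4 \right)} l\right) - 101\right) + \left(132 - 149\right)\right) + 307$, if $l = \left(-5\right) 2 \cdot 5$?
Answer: $147$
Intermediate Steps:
$y{\left(W \right)} = W^{2} - 4 W$
$l = -50$ ($l = \left(-10\right) 5 = -50$)
$\left(\left(\left(-42 + y{\left(4 \right)} l\right) - 101\right) + \left(132 - 149\right)\right) + 307 = \left(\left(\left(-42 + 4 \left(-4 + 4\right) \left(-50\right)\right) - 101\right) + \left(132 - 149\right)\right) + 307 = \left(\left(\left(-42 + 4 \cdot 0 \left(-50\right)\right) - 101\right) + \left(132 - 149\right)\right) + 307 = \left(\left(\left(-42 + 0 \left(-50\right)\right) - 101\right) - 17\right) + 307 = \left(\left(\left(-42 + 0\right) - 101\right) - 17\right) + 307 = \left(\left(-42 - 101\right) - 17\right) + 307 = \left(-143 - 17\right) + 307 = -160 + 307 = 147$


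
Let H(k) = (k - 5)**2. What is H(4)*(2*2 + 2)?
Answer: 6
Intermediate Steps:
H(k) = (-5 + k)**2
H(4)*(2*2 + 2) = (-5 + 4)**2*(2*2 + 2) = (-1)**2*(4 + 2) = 1*6 = 6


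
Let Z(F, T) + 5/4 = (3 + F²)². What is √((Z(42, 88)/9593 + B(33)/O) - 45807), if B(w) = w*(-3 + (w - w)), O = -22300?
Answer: 4*I*√325217278201993993/10696195 ≈ 213.26*I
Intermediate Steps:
B(w) = -3*w (B(w) = w*(-3 + 0) = w*(-3) = -3*w)
Z(F, T) = -5/4 + (3 + F²)²
√((Z(42, 88)/9593 + B(33)/O) - 45807) = √(((-5/4 + (3 + 42²)²)/9593 - 3*33/(-22300)) - 45807) = √(((-5/4 + (3 + 1764)²)*(1/9593) - 99*(-1/22300)) - 45807) = √(((-5/4 + 1767²)*(1/9593) + 99/22300) - 45807) = √(((-5/4 + 3122289)*(1/9593) + 99/22300) - 45807) = √(((12489151/4)*(1/9593) + 99/22300) - 45807) = √((12489151/38372 + 99/22300) - 45807) = √(17406991633/53480975 - 45807) = √(-2432396030192/53480975) = 4*I*√325217278201993993/10696195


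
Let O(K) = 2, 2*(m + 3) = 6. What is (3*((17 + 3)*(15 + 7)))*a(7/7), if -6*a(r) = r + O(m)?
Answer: -660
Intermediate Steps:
m = 0 (m = -3 + (½)*6 = -3 + 3 = 0)
a(r) = -⅓ - r/6 (a(r) = -(r + 2)/6 = -(2 + r)/6 = -⅓ - r/6)
(3*((17 + 3)*(15 + 7)))*a(7/7) = (3*((17 + 3)*(15 + 7)))*(-⅓ - 7/(6*7)) = (3*(20*22))*(-⅓ - 7/(6*7)) = (3*440)*(-⅓ - ⅙*1) = 1320*(-⅓ - ⅙) = 1320*(-½) = -660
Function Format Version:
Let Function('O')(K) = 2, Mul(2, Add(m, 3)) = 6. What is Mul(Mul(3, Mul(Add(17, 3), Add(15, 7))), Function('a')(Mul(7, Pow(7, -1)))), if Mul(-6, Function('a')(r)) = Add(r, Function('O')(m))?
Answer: -660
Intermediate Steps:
m = 0 (m = Add(-3, Mul(Rational(1, 2), 6)) = Add(-3, 3) = 0)
Function('a')(r) = Add(Rational(-1, 3), Mul(Rational(-1, 6), r)) (Function('a')(r) = Mul(Rational(-1, 6), Add(r, 2)) = Mul(Rational(-1, 6), Add(2, r)) = Add(Rational(-1, 3), Mul(Rational(-1, 6), r)))
Mul(Mul(3, Mul(Add(17, 3), Add(15, 7))), Function('a')(Mul(7, Pow(7, -1)))) = Mul(Mul(3, Mul(Add(17, 3), Add(15, 7))), Add(Rational(-1, 3), Mul(Rational(-1, 6), Mul(7, Pow(7, -1))))) = Mul(Mul(3, Mul(20, 22)), Add(Rational(-1, 3), Mul(Rational(-1, 6), Mul(7, Rational(1, 7))))) = Mul(Mul(3, 440), Add(Rational(-1, 3), Mul(Rational(-1, 6), 1))) = Mul(1320, Add(Rational(-1, 3), Rational(-1, 6))) = Mul(1320, Rational(-1, 2)) = -660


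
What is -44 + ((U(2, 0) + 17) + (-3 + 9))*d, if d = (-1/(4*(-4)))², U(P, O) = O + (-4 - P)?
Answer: -11247/256 ≈ -43.934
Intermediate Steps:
U(P, O) = -4 + O - P
d = 1/256 (d = (-1/(-16))² = (-1*(-1/16))² = (1/16)² = 1/256 ≈ 0.0039063)
-44 + ((U(2, 0) + 17) + (-3 + 9))*d = -44 + (((-4 + 0 - 1*2) + 17) + (-3 + 9))*(1/256) = -44 + (((-4 + 0 - 2) + 17) + 6)*(1/256) = -44 + ((-6 + 17) + 6)*(1/256) = -44 + (11 + 6)*(1/256) = -44 + 17*(1/256) = -44 + 17/256 = -11247/256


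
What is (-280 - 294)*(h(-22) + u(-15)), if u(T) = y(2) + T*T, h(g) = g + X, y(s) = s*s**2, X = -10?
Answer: -115374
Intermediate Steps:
y(s) = s**3
h(g) = -10 + g (h(g) = g - 10 = -10 + g)
u(T) = 8 + T**2 (u(T) = 2**3 + T*T = 8 + T**2)
(-280 - 294)*(h(-22) + u(-15)) = (-280 - 294)*((-10 - 22) + (8 + (-15)**2)) = -574*(-32 + (8 + 225)) = -574*(-32 + 233) = -574*201 = -115374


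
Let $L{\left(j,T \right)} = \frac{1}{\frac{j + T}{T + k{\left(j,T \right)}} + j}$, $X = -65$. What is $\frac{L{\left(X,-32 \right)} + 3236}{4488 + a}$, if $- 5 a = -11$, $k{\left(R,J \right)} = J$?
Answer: $\frac{65739020}{91218413} \approx 0.72068$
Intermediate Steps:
$L{\left(j,T \right)} = \frac{1}{j + \frac{T + j}{2 T}}$ ($L{\left(j,T \right)} = \frac{1}{\frac{j + T}{T + T} + j} = \frac{1}{\frac{T + j}{2 T} + j} = \frac{1}{j + \frac{T + j}{2 T}}$)
$a = \frac{11}{5}$ ($a = \left(- \frac{1}{5}\right) \left(-11\right) = \frac{11}{5} \approx 2.2$)
$\frac{L{\left(X,-32 \right)} + 3236}{4488 + a} = \frac{2 \left(-32\right) \frac{1}{-32 - 65 + 2 \left(-32\right) \left(-65\right)} + 3236}{4488 + \frac{11}{5}} = \frac{2 \left(-32\right) \frac{1}{-32 - 65 + 4160} + 3236}{\frac{22451}{5}} = \left(2 \left(-32\right) \frac{1}{4063} + 3236\right) \frac{5}{22451} = \left(- \frac{64}{4063} + 3236\right) \frac{5}{22451} = \frac{13147804}{4063} \cdot \frac{5}{22451} = \frac{65739020}{91218413}$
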